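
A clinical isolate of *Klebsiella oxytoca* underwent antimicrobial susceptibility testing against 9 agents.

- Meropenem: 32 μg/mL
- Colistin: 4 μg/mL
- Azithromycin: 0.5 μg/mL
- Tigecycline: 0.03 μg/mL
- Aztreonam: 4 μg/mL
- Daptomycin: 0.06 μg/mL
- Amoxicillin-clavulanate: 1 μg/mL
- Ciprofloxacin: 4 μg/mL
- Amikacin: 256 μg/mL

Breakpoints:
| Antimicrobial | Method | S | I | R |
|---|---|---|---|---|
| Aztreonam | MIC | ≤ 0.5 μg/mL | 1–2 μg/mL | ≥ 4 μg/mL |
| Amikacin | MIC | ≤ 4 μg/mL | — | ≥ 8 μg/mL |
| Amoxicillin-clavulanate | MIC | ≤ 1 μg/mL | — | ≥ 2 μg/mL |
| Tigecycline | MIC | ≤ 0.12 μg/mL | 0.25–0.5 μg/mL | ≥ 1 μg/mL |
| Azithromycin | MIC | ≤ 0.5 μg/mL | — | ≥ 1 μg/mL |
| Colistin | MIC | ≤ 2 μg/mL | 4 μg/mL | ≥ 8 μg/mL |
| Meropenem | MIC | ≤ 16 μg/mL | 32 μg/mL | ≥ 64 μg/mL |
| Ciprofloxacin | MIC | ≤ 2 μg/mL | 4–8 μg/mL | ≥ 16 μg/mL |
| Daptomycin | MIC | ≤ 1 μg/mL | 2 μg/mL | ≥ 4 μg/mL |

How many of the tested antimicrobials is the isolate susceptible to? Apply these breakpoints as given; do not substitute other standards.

4

Meropenem 32 μg/mL: = 32 μg/mL — Intermediate
Colistin 4 μg/mL: = 4 μg/mL → Intermediate
Azithromycin (0.5 μg/mL) ≤ 0.5 μg/mL → Susceptible
Tigecycline 0.03 μg/mL: ≤ 0.12 μg/mL → Susceptible
Aztreonam 4 μg/mL: ≥ 4 μg/mL ⇒ R
Daptomycin 0.06 μg/mL: ≤ 1 μg/mL ⇒ susceptible
Amoxicillin-clavulanate: 1 μg/mL is ≤ 1 μg/mL → Susceptible
Ciprofloxacin 4 μg/mL: in 4–8 μg/mL ⇒ intermediate
Amikacin 256 μg/mL: ≥ 8 μg/mL — Resistant
Susceptible: 4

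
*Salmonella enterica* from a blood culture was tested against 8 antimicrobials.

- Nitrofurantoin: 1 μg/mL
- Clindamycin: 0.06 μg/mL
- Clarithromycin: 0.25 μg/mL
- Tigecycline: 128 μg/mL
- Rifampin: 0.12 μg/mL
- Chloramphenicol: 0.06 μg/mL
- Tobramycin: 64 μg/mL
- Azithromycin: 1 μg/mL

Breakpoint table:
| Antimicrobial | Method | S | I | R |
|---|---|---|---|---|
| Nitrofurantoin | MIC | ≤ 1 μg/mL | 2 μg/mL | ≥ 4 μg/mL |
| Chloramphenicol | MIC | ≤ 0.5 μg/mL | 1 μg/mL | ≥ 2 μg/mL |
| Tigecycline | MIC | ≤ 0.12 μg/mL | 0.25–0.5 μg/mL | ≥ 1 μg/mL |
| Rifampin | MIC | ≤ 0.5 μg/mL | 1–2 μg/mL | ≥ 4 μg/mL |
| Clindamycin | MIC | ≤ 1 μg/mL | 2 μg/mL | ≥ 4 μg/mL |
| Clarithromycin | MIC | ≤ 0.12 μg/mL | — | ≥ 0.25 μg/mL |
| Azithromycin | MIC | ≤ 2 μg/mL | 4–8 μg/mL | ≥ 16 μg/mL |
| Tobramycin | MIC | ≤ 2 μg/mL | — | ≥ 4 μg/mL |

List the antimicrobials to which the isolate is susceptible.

Nitrofurantoin (1 μg/mL) ≤ 1 μg/mL ⇒ Susceptible
Clindamycin (0.06 μg/mL) ≤ 1 μg/mL → Susceptible
Clarithromycin (0.25 μg/mL) ≥ 0.25 μg/mL ⇒ resistant
Tigecycline 128 μg/mL: ≥ 1 μg/mL — Resistant
Rifampin 0.12 μg/mL: ≤ 0.5 μg/mL → Susceptible
Chloramphenicol: 0.06 μg/mL is ≤ 0.5 μg/mL → S
Tobramycin: 64 μg/mL is ≥ 4 μg/mL ⇒ resistant
Azithromycin (1 μg/mL) ≤ 2 μg/mL → susceptible

nitrofurantoin, clindamycin, rifampin, chloramphenicol, azithromycin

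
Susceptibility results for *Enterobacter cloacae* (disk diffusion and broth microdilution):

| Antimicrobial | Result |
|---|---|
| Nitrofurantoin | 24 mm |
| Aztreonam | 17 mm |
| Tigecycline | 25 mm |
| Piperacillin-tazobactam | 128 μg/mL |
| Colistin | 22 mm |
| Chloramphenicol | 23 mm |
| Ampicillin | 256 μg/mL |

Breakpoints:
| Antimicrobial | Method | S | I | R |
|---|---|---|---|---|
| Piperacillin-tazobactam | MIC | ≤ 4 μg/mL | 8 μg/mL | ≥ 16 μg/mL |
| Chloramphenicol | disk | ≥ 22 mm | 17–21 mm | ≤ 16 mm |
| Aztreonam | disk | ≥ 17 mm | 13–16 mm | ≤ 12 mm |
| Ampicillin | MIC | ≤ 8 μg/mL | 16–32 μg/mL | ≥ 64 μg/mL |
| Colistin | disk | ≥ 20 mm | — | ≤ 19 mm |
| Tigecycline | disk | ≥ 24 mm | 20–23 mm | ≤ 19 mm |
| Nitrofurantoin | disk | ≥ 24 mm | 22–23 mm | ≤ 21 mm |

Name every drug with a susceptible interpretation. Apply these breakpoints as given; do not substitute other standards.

nitrofurantoin, aztreonam, tigecycline, colistin, chloramphenicol

Nitrofurantoin: 24 mm is ≥ 24 mm ⇒ susceptible
Aztreonam 17 mm: ≥ 17 mm — Susceptible
Tigecycline 25 mm: ≥ 24 mm → Susceptible
Piperacillin-tazobactam (128 μg/mL) ≥ 16 μg/mL — resistant
Colistin (22 mm) ≥ 20 mm — S
Chloramphenicol 23 mm: ≥ 22 mm — susceptible
Ampicillin (256 μg/mL) ≥ 64 μg/mL → Resistant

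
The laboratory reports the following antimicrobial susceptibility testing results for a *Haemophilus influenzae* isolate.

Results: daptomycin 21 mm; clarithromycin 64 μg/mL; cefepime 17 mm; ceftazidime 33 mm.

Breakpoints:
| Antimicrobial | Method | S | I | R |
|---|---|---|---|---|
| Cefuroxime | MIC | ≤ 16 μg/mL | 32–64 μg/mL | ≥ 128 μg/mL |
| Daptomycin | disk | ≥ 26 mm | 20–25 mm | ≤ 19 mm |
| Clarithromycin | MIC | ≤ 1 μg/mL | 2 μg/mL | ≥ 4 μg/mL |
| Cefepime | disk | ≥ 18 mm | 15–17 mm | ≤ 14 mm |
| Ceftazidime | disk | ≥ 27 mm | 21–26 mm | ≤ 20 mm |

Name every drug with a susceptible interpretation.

Daptomycin (21 mm) in 20–25 mm ⇒ intermediate
Clarithromycin 64 μg/mL: ≥ 4 μg/mL → Resistant
Cefepime (17 mm) in 15–17 mm — I
Ceftazidime: 33 mm is ≥ 27 mm — Susceptible

ceftazidime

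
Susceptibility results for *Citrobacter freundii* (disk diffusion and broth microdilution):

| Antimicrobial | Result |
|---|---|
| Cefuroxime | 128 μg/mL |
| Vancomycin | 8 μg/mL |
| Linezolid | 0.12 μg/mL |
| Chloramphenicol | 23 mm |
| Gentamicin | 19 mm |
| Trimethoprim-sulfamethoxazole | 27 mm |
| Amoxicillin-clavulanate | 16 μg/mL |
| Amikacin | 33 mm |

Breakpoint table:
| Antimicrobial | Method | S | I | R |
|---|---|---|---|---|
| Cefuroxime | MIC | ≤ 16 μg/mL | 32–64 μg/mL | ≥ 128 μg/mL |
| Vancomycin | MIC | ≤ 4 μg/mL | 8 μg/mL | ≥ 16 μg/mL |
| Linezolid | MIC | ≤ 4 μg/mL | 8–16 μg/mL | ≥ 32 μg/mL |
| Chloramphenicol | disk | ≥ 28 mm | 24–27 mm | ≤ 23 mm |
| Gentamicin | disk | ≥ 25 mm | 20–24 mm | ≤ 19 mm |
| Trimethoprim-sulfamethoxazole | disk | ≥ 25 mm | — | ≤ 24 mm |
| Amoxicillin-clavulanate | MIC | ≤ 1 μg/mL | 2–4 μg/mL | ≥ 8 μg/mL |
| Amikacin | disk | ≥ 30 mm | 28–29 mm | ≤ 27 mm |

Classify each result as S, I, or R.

Cefuroxime: 128 μg/mL is ≥ 128 μg/mL ⇒ resistant
Vancomycin: 8 μg/mL is = 8 μg/mL — intermediate
Linezolid (0.12 μg/mL) ≤ 4 μg/mL → Susceptible
Chloramphenicol (23 mm) ≤ 23 mm ⇒ Resistant
Gentamicin: 19 mm is ≤ 19 mm → resistant
Trimethoprim-sulfamethoxazole 27 mm: ≥ 25 mm ⇒ S
Amoxicillin-clavulanate 16 μg/mL: ≥ 8 μg/mL → R
Amikacin: 33 mm is ≥ 30 mm — susceptible

R, I, S, R, R, S, R, S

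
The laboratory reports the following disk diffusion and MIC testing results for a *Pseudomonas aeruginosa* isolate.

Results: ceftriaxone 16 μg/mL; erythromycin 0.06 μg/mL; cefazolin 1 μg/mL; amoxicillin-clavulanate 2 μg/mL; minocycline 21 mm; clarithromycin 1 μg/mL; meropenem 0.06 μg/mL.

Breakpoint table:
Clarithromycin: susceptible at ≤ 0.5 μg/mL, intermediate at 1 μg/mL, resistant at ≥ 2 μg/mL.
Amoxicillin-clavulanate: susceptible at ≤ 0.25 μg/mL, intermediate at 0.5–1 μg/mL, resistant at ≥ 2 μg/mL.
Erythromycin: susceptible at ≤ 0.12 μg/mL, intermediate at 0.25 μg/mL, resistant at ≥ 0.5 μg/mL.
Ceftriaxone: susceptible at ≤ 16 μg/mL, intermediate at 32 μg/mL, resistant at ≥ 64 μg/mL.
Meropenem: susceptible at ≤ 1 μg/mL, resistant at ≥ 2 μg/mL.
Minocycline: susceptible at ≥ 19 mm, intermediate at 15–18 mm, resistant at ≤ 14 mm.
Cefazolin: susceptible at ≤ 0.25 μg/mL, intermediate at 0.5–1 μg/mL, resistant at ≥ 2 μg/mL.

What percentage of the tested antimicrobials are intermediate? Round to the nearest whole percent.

Ceftriaxone (16 μg/mL) ≤ 16 μg/mL — Susceptible
Erythromycin: 0.06 μg/mL is ≤ 0.12 μg/mL — susceptible
Cefazolin (1 μg/mL) in 0.5–1 μg/mL — I
Amoxicillin-clavulanate (2 μg/mL) ≥ 2 μg/mL → Resistant
Minocycline (21 mm) ≥ 19 mm — susceptible
Clarithromycin: 1 μg/mL is = 1 μg/mL ⇒ I
Meropenem: 0.06 μg/mL is ≤ 1 μg/mL — susceptible
Intermediate: 2/7

29%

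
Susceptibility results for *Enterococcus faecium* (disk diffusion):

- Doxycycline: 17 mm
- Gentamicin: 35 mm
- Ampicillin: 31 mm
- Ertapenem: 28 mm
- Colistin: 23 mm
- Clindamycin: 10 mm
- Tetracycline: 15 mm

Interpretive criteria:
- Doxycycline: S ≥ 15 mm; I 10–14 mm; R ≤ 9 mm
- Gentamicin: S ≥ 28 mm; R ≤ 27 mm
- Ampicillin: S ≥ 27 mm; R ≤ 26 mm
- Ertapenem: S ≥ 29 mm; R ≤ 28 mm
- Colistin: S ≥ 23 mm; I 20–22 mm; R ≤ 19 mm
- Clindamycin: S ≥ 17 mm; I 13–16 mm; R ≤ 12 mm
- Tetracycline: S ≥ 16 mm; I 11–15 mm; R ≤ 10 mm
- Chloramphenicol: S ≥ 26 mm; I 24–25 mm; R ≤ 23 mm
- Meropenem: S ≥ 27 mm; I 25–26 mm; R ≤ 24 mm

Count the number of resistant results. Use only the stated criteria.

Doxycycline: 17 mm is ≥ 15 mm — S
Gentamicin: 35 mm is ≥ 28 mm — S
Ampicillin: 31 mm is ≥ 27 mm ⇒ S
Ertapenem: 28 mm is ≤ 28 mm → resistant
Colistin 23 mm: ≥ 23 mm ⇒ S
Clindamycin: 10 mm is ≤ 12 mm ⇒ resistant
Tetracycline (15 mm) in 11–15 mm — I
Resistant: 2

2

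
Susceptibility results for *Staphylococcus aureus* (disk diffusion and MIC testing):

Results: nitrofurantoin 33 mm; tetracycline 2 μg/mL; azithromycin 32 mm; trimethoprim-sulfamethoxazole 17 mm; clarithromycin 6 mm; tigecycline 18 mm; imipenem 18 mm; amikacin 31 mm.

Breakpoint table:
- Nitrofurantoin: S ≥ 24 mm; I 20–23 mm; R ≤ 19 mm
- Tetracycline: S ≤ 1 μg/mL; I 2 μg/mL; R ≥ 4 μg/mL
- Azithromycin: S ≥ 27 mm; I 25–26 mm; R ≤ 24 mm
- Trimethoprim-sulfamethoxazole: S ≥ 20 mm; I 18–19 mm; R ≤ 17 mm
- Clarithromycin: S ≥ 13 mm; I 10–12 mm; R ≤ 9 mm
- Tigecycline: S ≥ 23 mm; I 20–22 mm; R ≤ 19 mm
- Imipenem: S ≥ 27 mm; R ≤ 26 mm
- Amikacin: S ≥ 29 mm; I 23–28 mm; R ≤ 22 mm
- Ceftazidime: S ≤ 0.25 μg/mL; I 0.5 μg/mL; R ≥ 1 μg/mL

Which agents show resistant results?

trimethoprim-sulfamethoxazole, clarithromycin, tigecycline, imipenem

Nitrofurantoin 33 mm: ≥ 24 mm ⇒ S
Tetracycline: 2 μg/mL is = 2 μg/mL — intermediate
Azithromycin (32 mm) ≥ 27 mm ⇒ S
Trimethoprim-sulfamethoxazole (17 mm) ≤ 17 mm → Resistant
Clarithromycin (6 mm) ≤ 9 mm ⇒ R
Tigecycline (18 mm) ≤ 19 mm ⇒ R
Imipenem: 18 mm is ≤ 26 mm — resistant
Amikacin: 31 mm is ≥ 29 mm → Susceptible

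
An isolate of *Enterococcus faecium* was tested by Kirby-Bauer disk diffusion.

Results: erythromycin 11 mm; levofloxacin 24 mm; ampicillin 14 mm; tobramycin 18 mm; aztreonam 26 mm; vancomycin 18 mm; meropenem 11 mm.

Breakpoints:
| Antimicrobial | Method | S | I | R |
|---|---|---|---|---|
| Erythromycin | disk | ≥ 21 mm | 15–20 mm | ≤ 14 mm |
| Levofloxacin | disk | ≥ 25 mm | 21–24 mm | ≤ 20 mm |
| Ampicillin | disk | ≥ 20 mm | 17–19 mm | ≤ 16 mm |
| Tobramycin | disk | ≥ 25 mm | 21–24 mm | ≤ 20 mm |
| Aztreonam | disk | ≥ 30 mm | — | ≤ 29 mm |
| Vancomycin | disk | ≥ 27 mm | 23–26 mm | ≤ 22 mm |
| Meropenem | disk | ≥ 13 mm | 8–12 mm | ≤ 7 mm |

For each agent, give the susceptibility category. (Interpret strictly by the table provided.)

Erythromycin: 11 mm is ≤ 14 mm — resistant
Levofloxacin 24 mm: in 21–24 mm ⇒ Intermediate
Ampicillin (14 mm) ≤ 16 mm — Resistant
Tobramycin: 18 mm is ≤ 20 mm — Resistant
Aztreonam: 26 mm is ≤ 29 mm → resistant
Vancomycin: 18 mm is ≤ 22 mm ⇒ resistant
Meropenem 11 mm: in 8–12 mm ⇒ I

R, I, R, R, R, R, I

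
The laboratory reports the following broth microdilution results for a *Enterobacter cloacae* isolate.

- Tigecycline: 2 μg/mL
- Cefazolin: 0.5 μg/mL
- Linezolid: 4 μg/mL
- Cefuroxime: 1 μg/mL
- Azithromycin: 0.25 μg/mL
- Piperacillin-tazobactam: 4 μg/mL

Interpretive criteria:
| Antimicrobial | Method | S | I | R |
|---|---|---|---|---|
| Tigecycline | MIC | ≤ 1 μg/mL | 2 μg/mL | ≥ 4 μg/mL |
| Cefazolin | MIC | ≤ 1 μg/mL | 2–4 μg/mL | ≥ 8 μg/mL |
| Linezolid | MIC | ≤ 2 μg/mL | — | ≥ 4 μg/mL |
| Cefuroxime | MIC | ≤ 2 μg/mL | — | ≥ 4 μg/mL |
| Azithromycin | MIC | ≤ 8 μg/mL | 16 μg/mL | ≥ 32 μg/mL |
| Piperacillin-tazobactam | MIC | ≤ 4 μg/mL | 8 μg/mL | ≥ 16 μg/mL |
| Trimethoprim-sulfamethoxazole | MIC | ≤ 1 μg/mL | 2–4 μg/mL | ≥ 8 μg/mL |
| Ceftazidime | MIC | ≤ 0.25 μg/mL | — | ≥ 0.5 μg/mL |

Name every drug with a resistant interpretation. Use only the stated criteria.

Tigecycline 2 μg/mL: = 2 μg/mL ⇒ I
Cefazolin: 0.5 μg/mL is ≤ 1 μg/mL → susceptible
Linezolid: 4 μg/mL is ≥ 4 μg/mL ⇒ Resistant
Cefuroxime (1 μg/mL) ≤ 2 μg/mL — S
Azithromycin: 0.25 μg/mL is ≤ 8 μg/mL ⇒ S
Piperacillin-tazobactam 4 μg/mL: ≤ 4 μg/mL ⇒ Susceptible

linezolid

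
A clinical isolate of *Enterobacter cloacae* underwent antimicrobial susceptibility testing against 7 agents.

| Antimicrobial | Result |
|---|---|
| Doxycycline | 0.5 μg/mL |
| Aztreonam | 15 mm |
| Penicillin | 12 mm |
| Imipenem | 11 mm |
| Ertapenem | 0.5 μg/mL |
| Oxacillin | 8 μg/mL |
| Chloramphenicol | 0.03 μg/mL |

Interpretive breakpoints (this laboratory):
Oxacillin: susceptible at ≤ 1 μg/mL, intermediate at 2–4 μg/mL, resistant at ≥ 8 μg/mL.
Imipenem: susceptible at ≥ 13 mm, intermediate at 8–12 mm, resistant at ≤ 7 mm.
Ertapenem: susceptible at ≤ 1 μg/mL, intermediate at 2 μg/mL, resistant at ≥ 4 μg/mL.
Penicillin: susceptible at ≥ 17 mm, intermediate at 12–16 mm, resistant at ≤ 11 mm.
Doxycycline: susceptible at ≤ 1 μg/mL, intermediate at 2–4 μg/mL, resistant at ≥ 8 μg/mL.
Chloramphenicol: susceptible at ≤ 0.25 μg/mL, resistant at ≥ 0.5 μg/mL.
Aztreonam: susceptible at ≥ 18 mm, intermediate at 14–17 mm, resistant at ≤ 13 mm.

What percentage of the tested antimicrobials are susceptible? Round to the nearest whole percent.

Doxycycline: 0.5 μg/mL is ≤ 1 μg/mL → S
Aztreonam: 15 mm is in 14–17 mm — Intermediate
Penicillin: 12 mm is in 12–16 mm ⇒ I
Imipenem 11 mm: in 8–12 mm → Intermediate
Ertapenem: 0.5 μg/mL is ≤ 1 μg/mL → susceptible
Oxacillin 8 μg/mL: ≥ 8 μg/mL → R
Chloramphenicol (0.03 μg/mL) ≤ 0.25 μg/mL → Susceptible
Susceptible: 3/7

43%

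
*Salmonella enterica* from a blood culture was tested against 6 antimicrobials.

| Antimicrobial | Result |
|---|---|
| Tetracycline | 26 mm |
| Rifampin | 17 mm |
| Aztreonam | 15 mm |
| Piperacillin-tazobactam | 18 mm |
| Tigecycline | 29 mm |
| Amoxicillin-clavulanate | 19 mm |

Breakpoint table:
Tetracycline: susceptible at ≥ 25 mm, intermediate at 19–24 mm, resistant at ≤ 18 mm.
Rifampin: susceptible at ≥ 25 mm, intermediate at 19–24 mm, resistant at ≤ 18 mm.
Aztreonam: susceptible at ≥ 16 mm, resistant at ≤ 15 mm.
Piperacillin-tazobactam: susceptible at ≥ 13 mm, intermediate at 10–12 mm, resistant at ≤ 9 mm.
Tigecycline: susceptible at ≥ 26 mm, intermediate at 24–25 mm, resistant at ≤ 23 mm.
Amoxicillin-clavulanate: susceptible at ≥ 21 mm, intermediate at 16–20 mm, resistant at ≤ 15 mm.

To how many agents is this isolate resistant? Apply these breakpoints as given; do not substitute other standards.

2

Tetracycline: 26 mm is ≥ 25 mm ⇒ S
Rifampin: 17 mm is ≤ 18 mm ⇒ R
Aztreonam (15 mm) ≤ 15 mm — Resistant
Piperacillin-tazobactam: 18 mm is ≥ 13 mm — Susceptible
Tigecycline 29 mm: ≥ 26 mm ⇒ S
Amoxicillin-clavulanate (19 mm) in 16–20 mm → intermediate
Resistant: 2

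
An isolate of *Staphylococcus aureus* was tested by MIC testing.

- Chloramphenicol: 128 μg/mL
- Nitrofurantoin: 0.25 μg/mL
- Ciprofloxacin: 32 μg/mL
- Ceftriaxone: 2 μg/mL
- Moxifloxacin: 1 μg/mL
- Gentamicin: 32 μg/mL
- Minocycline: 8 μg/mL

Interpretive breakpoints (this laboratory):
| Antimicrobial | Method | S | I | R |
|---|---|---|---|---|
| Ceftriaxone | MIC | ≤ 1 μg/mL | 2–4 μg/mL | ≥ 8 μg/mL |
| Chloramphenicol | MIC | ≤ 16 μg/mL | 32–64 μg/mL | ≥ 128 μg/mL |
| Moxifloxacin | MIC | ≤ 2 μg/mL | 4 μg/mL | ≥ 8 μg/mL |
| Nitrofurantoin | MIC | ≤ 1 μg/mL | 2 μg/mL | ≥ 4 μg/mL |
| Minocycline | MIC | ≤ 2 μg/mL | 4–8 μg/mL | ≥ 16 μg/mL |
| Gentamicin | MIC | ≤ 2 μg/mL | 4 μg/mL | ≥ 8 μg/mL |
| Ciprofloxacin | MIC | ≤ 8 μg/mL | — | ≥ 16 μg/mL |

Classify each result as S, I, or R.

R, S, R, I, S, R, I

Chloramphenicol: 128 μg/mL is ≥ 128 μg/mL ⇒ R
Nitrofurantoin 0.25 μg/mL: ≤ 1 μg/mL → S
Ciprofloxacin 32 μg/mL: ≥ 16 μg/mL ⇒ R
Ceftriaxone 2 μg/mL: in 2–4 μg/mL — I
Moxifloxacin (1 μg/mL) ≤ 2 μg/mL → Susceptible
Gentamicin 32 μg/mL: ≥ 8 μg/mL — R
Minocycline (8 μg/mL) in 4–8 μg/mL — I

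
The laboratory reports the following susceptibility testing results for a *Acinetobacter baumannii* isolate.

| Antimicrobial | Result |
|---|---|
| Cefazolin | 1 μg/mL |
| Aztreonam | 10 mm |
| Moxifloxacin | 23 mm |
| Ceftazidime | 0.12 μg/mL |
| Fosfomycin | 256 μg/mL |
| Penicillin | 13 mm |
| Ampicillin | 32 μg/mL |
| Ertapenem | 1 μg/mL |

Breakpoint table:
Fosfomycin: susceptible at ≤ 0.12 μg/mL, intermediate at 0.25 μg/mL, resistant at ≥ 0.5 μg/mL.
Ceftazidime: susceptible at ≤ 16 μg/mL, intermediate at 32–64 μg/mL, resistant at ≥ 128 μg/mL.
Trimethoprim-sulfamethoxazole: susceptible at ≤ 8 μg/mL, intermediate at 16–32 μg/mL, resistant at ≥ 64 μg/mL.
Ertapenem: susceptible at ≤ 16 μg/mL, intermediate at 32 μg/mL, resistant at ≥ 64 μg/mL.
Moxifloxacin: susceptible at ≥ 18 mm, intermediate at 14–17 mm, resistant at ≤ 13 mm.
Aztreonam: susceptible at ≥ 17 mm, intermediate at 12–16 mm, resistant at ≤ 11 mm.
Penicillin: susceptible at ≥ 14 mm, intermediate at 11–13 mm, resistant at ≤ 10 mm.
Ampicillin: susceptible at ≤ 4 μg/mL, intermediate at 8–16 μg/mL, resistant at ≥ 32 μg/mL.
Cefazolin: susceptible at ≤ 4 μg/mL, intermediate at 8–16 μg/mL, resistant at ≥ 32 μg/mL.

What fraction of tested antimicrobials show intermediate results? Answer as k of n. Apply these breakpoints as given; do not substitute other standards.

1 of 8

Cefazolin 1 μg/mL: ≤ 4 μg/mL — S
Aztreonam (10 mm) ≤ 11 mm → resistant
Moxifloxacin 23 mm: ≥ 18 mm ⇒ Susceptible
Ceftazidime 0.12 μg/mL: ≤ 16 μg/mL ⇒ susceptible
Fosfomycin 256 μg/mL: ≥ 0.5 μg/mL — R
Penicillin: 13 mm is in 11–13 mm ⇒ intermediate
Ampicillin (32 μg/mL) ≥ 32 μg/mL ⇒ Resistant
Ertapenem 1 μg/mL: ≤ 16 μg/mL → S
Intermediate: 1/8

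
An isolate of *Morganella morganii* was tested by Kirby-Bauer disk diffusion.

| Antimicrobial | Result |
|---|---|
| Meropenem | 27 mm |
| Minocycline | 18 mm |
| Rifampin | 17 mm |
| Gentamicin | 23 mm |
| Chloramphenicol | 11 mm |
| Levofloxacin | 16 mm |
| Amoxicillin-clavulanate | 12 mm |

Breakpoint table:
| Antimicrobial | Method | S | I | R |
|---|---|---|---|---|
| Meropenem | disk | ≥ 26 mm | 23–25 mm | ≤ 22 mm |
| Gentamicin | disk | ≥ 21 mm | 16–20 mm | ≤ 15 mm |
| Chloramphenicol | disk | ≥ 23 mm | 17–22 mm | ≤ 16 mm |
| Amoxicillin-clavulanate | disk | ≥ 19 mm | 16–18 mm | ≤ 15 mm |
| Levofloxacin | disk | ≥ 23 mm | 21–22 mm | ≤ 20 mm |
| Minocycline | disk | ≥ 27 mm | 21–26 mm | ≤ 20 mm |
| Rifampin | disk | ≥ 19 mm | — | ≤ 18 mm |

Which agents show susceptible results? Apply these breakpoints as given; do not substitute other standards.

Meropenem (27 mm) ≥ 26 mm → Susceptible
Minocycline 18 mm: ≤ 20 mm → resistant
Rifampin: 17 mm is ≤ 18 mm → Resistant
Gentamicin 23 mm: ≥ 21 mm ⇒ susceptible
Chloramphenicol: 11 mm is ≤ 16 mm — resistant
Levofloxacin: 16 mm is ≤ 20 mm — Resistant
Amoxicillin-clavulanate: 12 mm is ≤ 15 mm → Resistant

meropenem, gentamicin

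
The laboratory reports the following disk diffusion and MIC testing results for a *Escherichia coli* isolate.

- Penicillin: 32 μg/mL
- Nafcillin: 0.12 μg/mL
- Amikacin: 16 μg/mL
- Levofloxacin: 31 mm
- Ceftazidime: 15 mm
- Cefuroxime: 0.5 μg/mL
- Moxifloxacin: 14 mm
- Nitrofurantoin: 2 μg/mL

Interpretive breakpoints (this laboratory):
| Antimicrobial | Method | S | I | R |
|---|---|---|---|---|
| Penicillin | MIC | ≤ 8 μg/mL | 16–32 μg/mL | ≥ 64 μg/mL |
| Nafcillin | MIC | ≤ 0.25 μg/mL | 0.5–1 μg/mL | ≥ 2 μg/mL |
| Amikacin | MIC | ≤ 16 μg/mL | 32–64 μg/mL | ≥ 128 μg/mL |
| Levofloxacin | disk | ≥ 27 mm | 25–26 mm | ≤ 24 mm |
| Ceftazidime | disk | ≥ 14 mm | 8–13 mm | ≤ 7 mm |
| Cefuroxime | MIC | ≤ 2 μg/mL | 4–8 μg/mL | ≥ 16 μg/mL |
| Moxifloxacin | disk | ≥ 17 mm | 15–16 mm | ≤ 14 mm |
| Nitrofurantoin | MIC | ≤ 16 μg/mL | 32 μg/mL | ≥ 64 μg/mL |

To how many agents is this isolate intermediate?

Penicillin (32 μg/mL) in 16–32 μg/mL → intermediate
Nafcillin: 0.12 μg/mL is ≤ 0.25 μg/mL — Susceptible
Amikacin (16 μg/mL) ≤ 16 μg/mL ⇒ Susceptible
Levofloxacin 31 mm: ≥ 27 mm ⇒ S
Ceftazidime (15 mm) ≥ 14 mm ⇒ S
Cefuroxime: 0.5 μg/mL is ≤ 2 μg/mL — S
Moxifloxacin (14 mm) ≤ 14 mm — Resistant
Nitrofurantoin: 2 μg/mL is ≤ 16 μg/mL → S
Intermediate: 1

1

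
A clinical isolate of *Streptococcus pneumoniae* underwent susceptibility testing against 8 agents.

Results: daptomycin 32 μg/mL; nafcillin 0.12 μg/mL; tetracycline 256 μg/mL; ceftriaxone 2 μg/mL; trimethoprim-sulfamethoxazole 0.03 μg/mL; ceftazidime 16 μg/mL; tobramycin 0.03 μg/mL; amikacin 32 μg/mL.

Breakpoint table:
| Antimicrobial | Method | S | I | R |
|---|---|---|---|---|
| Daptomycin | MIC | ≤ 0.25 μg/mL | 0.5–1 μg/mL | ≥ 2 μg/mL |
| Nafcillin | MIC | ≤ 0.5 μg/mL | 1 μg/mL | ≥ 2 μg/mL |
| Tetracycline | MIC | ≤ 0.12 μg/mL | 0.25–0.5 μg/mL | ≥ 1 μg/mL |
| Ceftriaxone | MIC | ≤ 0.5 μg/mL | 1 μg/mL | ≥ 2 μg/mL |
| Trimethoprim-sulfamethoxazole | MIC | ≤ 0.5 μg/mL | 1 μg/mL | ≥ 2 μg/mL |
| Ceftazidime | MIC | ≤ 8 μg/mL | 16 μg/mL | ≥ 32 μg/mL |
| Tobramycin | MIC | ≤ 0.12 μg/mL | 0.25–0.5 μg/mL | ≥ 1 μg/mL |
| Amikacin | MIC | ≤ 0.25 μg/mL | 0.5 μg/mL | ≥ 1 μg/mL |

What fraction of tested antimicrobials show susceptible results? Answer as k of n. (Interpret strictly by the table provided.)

3 of 8

Daptomycin 32 μg/mL: ≥ 2 μg/mL ⇒ resistant
Nafcillin (0.12 μg/mL) ≤ 0.5 μg/mL — susceptible
Tetracycline: 256 μg/mL is ≥ 1 μg/mL → Resistant
Ceftriaxone (2 μg/mL) ≥ 2 μg/mL → resistant
Trimethoprim-sulfamethoxazole 0.03 μg/mL: ≤ 0.5 μg/mL → S
Ceftazidime 16 μg/mL: = 16 μg/mL → Intermediate
Tobramycin 0.03 μg/mL: ≤ 0.12 μg/mL ⇒ susceptible
Amikacin: 32 μg/mL is ≥ 1 μg/mL ⇒ R
Susceptible: 3/8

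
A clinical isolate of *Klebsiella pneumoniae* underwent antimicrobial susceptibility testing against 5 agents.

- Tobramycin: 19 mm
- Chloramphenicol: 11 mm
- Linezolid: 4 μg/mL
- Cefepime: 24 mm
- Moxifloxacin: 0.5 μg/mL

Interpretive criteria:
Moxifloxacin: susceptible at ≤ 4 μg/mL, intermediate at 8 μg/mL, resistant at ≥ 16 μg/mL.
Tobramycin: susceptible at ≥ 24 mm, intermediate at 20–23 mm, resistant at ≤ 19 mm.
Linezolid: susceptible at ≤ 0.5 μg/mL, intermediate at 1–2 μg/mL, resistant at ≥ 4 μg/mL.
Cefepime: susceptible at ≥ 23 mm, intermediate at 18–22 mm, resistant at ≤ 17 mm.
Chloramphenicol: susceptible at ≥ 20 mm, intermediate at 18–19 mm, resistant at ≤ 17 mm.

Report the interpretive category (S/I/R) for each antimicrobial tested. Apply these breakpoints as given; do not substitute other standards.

Tobramycin 19 mm: ≤ 19 mm ⇒ resistant
Chloramphenicol 11 mm: ≤ 17 mm — R
Linezolid (4 μg/mL) ≥ 4 μg/mL — R
Cefepime: 24 mm is ≥ 23 mm — susceptible
Moxifloxacin: 0.5 μg/mL is ≤ 4 μg/mL ⇒ S

R, R, R, S, S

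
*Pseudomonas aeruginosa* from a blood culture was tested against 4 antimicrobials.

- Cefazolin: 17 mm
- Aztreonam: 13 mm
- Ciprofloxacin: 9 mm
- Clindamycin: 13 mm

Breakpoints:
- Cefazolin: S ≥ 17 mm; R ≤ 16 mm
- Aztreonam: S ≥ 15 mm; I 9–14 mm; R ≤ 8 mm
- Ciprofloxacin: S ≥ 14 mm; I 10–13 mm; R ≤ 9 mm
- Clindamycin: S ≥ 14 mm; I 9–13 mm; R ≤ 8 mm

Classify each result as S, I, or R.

S, I, R, I

Cefazolin (17 mm) ≥ 17 mm → S
Aztreonam: 13 mm is in 9–14 mm ⇒ Intermediate
Ciprofloxacin: 9 mm is ≤ 9 mm ⇒ R
Clindamycin (13 mm) in 9–13 mm → Intermediate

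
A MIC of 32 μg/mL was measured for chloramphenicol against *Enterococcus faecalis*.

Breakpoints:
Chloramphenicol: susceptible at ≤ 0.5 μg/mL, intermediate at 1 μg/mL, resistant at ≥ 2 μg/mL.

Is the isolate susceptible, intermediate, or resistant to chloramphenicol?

Chloramphenicol (32 μg/mL) ≥ 2 μg/mL — R

Resistant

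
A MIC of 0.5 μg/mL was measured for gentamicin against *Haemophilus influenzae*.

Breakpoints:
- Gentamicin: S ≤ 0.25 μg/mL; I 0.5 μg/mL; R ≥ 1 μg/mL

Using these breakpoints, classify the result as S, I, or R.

Gentamicin: 0.5 μg/mL is = 0.5 μg/mL ⇒ intermediate

Intermediate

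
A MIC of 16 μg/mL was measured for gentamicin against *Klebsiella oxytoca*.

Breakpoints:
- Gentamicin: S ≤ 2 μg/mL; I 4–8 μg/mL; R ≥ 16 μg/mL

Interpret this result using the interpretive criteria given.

Gentamicin (16 μg/mL) ≥ 16 μg/mL → resistant

Resistant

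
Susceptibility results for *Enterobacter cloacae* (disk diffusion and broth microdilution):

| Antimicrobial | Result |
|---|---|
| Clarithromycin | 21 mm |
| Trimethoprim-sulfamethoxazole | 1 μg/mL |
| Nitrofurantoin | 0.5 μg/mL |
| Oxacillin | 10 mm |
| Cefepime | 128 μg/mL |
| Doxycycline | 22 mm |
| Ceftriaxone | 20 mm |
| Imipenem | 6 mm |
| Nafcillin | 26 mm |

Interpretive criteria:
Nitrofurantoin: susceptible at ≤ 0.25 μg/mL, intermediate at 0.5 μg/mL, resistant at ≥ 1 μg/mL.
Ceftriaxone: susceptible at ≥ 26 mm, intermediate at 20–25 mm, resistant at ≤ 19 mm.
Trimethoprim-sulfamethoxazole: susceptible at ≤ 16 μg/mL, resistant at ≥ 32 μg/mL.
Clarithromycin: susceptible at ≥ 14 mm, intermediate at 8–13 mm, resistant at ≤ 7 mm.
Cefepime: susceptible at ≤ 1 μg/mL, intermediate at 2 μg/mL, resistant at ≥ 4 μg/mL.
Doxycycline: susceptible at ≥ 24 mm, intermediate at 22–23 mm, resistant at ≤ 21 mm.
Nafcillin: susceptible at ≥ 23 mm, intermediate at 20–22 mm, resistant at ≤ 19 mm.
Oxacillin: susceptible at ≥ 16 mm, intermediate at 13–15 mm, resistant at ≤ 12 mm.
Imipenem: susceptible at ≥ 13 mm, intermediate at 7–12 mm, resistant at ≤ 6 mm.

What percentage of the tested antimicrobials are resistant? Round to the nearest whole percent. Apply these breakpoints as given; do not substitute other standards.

Clarithromycin: 21 mm is ≥ 14 mm — susceptible
Trimethoprim-sulfamethoxazole: 1 μg/mL is ≤ 16 μg/mL → S
Nitrofurantoin: 0.5 μg/mL is = 0.5 μg/mL → Intermediate
Oxacillin (10 mm) ≤ 12 mm — Resistant
Cefepime: 128 μg/mL is ≥ 4 μg/mL → R
Doxycycline 22 mm: in 22–23 mm → intermediate
Ceftriaxone: 20 mm is in 20–25 mm → I
Imipenem: 6 mm is ≤ 6 mm ⇒ Resistant
Nafcillin: 26 mm is ≥ 23 mm → Susceptible
Resistant: 3/9

33%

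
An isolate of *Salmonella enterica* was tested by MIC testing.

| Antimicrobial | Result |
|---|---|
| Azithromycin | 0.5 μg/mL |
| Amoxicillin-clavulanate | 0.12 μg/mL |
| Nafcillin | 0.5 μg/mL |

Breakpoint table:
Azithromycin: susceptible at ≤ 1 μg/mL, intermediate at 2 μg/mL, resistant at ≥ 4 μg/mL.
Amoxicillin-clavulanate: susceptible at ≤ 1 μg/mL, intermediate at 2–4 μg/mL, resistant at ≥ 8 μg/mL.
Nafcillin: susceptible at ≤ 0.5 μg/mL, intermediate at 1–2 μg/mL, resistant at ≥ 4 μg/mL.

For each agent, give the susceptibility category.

S, S, S

Azithromycin 0.5 μg/mL: ≤ 1 μg/mL ⇒ susceptible
Amoxicillin-clavulanate 0.12 μg/mL: ≤ 1 μg/mL → S
Nafcillin (0.5 μg/mL) ≤ 0.5 μg/mL ⇒ S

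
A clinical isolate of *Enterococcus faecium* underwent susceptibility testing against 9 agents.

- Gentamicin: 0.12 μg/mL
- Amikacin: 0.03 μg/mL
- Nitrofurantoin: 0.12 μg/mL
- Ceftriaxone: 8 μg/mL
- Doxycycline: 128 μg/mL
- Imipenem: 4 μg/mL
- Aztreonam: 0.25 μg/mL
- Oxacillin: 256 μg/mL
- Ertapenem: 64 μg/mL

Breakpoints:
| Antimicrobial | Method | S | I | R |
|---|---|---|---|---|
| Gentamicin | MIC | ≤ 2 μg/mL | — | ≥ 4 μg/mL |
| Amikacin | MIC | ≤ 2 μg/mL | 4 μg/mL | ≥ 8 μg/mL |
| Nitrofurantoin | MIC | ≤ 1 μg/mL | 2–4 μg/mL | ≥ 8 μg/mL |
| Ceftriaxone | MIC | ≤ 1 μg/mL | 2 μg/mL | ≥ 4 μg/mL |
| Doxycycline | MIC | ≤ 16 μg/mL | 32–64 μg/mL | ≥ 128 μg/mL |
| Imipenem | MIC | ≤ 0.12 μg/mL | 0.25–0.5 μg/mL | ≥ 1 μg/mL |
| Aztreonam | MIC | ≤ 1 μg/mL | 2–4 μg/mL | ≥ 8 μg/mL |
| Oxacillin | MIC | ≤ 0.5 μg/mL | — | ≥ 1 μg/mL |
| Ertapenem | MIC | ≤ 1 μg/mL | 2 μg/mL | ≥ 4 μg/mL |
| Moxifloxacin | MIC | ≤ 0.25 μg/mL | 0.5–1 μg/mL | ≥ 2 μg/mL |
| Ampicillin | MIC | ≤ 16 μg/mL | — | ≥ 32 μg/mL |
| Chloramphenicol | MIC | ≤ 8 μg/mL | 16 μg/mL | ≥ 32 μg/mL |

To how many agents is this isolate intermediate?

Gentamicin: 0.12 μg/mL is ≤ 2 μg/mL ⇒ S
Amikacin (0.03 μg/mL) ≤ 2 μg/mL ⇒ susceptible
Nitrofurantoin 0.12 μg/mL: ≤ 1 μg/mL ⇒ S
Ceftriaxone: 8 μg/mL is ≥ 4 μg/mL ⇒ resistant
Doxycycline 128 μg/mL: ≥ 128 μg/mL → resistant
Imipenem: 4 μg/mL is ≥ 1 μg/mL ⇒ Resistant
Aztreonam 0.25 μg/mL: ≤ 1 μg/mL → S
Oxacillin 256 μg/mL: ≥ 1 μg/mL — Resistant
Ertapenem: 64 μg/mL is ≥ 4 μg/mL — Resistant
Intermediate: 0

0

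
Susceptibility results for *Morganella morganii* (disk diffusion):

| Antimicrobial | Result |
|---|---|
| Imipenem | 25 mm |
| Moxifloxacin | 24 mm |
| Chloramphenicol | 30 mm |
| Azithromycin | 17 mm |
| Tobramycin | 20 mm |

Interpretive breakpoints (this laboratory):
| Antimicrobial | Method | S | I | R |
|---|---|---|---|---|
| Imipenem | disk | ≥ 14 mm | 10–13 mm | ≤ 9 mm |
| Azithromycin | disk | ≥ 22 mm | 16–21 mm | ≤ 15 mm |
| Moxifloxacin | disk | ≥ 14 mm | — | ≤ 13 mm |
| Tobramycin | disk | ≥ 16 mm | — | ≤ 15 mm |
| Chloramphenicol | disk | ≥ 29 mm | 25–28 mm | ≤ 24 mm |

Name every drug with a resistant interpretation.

none

Imipenem 25 mm: ≥ 14 mm — susceptible
Moxifloxacin (24 mm) ≥ 14 mm ⇒ S
Chloramphenicol 30 mm: ≥ 29 mm — susceptible
Azithromycin (17 mm) in 16–21 mm ⇒ intermediate
Tobramycin: 20 mm is ≥ 16 mm — S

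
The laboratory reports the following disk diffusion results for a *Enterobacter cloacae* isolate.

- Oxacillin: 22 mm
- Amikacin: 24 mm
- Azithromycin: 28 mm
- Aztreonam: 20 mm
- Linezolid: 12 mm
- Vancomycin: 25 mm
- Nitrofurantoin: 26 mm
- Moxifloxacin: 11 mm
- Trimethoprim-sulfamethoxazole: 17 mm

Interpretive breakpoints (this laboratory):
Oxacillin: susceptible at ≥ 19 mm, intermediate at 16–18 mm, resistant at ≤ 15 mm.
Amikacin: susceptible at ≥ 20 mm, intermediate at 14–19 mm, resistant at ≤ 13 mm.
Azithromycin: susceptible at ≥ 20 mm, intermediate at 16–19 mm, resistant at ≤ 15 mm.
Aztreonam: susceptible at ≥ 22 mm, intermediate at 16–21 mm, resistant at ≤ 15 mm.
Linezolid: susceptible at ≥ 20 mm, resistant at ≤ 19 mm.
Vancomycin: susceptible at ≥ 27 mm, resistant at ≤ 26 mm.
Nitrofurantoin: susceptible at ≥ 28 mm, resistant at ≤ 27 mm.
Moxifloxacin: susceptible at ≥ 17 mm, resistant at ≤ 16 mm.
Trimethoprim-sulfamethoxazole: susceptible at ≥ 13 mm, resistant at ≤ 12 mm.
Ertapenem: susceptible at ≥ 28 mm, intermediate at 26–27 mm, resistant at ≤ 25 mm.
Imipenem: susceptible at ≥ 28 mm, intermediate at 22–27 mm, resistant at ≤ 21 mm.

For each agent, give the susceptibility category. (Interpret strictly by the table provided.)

S, S, S, I, R, R, R, R, S

Oxacillin: 22 mm is ≥ 19 mm → Susceptible
Amikacin (24 mm) ≥ 20 mm — susceptible
Azithromycin (28 mm) ≥ 20 mm — susceptible
Aztreonam: 20 mm is in 16–21 mm → Intermediate
Linezolid: 12 mm is ≤ 19 mm — Resistant
Vancomycin 25 mm: ≤ 26 mm ⇒ Resistant
Nitrofurantoin 26 mm: ≤ 27 mm ⇒ resistant
Moxifloxacin: 11 mm is ≤ 16 mm — resistant
Trimethoprim-sulfamethoxazole: 17 mm is ≥ 13 mm ⇒ S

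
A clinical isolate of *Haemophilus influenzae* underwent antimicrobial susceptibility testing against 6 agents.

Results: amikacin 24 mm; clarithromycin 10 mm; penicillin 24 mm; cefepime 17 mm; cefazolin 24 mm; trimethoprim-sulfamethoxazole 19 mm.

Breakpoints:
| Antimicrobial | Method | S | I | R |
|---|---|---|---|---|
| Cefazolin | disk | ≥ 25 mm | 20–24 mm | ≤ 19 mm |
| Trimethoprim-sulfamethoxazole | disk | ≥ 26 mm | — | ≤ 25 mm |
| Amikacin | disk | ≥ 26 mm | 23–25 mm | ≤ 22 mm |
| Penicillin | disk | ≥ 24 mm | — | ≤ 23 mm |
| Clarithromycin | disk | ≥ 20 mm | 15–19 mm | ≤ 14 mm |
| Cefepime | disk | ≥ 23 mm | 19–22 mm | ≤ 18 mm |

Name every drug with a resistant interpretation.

Amikacin (24 mm) in 23–25 mm ⇒ Intermediate
Clarithromycin 10 mm: ≤ 14 mm — R
Penicillin 24 mm: ≥ 24 mm → Susceptible
Cefepime: 17 mm is ≤ 18 mm → Resistant
Cefazolin 24 mm: in 20–24 mm — Intermediate
Trimethoprim-sulfamethoxazole: 19 mm is ≤ 25 mm ⇒ Resistant

clarithromycin, cefepime, trimethoprim-sulfamethoxazole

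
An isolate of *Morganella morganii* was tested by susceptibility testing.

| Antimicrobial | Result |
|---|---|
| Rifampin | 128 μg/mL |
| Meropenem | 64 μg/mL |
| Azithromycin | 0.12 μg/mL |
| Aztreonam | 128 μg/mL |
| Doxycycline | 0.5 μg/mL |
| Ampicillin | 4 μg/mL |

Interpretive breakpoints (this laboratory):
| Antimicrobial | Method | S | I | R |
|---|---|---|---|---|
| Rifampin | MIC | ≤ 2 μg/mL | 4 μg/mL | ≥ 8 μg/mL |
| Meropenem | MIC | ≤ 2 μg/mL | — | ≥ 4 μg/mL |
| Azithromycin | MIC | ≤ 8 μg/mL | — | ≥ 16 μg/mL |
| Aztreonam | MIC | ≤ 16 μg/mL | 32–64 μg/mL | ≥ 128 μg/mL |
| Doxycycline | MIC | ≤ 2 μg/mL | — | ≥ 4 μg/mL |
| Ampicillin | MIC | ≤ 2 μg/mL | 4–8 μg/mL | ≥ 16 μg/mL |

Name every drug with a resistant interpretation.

rifampin, meropenem, aztreonam

Rifampin: 128 μg/mL is ≥ 8 μg/mL ⇒ resistant
Meropenem: 64 μg/mL is ≥ 4 μg/mL ⇒ Resistant
Azithromycin (0.12 μg/mL) ≤ 8 μg/mL ⇒ Susceptible
Aztreonam: 128 μg/mL is ≥ 128 μg/mL → resistant
Doxycycline 0.5 μg/mL: ≤ 2 μg/mL ⇒ susceptible
Ampicillin 4 μg/mL: in 4–8 μg/mL — Intermediate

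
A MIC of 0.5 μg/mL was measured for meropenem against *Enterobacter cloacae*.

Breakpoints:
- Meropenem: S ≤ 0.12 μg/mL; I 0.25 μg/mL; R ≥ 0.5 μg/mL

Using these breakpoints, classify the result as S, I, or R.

Meropenem (0.5 μg/mL) ≥ 0.5 μg/mL → resistant

R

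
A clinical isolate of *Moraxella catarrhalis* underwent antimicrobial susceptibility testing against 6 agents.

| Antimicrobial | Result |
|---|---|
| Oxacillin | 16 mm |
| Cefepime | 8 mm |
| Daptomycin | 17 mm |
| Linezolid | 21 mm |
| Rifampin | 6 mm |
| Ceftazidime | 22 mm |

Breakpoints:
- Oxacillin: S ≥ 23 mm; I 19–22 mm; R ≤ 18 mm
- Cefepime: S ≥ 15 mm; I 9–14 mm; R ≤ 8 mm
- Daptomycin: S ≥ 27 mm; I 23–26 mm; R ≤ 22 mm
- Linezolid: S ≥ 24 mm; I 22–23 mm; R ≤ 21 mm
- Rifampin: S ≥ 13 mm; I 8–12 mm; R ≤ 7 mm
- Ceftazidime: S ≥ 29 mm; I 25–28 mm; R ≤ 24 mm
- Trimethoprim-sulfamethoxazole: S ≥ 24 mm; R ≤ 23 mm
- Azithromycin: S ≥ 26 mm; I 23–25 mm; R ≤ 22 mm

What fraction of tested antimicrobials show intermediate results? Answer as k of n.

Oxacillin (16 mm) ≤ 18 mm → Resistant
Cefepime: 8 mm is ≤ 8 mm — Resistant
Daptomycin 17 mm: ≤ 22 mm — resistant
Linezolid 21 mm: ≤ 21 mm — R
Rifampin 6 mm: ≤ 7 mm — resistant
Ceftazidime: 22 mm is ≤ 24 mm — Resistant
Intermediate: 0/6

0 of 6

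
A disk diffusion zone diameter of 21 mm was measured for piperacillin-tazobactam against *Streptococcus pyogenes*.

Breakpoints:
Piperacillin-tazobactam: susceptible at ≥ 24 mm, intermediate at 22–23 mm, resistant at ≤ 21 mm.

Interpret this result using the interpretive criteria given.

Piperacillin-tazobactam 21 mm: ≤ 21 mm — R

Resistant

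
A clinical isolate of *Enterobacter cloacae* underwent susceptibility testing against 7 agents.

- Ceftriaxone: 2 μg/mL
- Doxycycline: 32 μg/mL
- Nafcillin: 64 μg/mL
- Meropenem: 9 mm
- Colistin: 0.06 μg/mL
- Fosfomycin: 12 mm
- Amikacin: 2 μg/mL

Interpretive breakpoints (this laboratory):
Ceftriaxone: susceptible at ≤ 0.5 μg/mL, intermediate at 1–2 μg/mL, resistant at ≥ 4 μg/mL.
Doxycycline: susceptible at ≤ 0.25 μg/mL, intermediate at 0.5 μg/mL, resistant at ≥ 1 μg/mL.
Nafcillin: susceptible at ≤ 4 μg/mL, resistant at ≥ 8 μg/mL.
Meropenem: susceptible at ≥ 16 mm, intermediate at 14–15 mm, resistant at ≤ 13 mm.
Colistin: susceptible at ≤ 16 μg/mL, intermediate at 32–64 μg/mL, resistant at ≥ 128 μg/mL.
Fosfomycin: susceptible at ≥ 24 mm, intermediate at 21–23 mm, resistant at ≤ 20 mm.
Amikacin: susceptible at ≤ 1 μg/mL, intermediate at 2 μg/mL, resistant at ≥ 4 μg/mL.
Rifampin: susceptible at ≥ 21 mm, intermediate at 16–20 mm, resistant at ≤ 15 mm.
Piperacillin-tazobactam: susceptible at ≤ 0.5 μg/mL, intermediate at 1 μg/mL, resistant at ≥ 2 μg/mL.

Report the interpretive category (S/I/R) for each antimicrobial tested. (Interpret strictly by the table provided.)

I, R, R, R, S, R, I

Ceftriaxone 2 μg/mL: in 1–2 μg/mL — I
Doxycycline: 32 μg/mL is ≥ 1 μg/mL → resistant
Nafcillin: 64 μg/mL is ≥ 8 μg/mL ⇒ resistant
Meropenem 9 mm: ≤ 13 mm → resistant
Colistin 0.06 μg/mL: ≤ 16 μg/mL ⇒ susceptible
Fosfomycin 12 mm: ≤ 20 mm ⇒ Resistant
Amikacin 2 μg/mL: = 2 μg/mL ⇒ Intermediate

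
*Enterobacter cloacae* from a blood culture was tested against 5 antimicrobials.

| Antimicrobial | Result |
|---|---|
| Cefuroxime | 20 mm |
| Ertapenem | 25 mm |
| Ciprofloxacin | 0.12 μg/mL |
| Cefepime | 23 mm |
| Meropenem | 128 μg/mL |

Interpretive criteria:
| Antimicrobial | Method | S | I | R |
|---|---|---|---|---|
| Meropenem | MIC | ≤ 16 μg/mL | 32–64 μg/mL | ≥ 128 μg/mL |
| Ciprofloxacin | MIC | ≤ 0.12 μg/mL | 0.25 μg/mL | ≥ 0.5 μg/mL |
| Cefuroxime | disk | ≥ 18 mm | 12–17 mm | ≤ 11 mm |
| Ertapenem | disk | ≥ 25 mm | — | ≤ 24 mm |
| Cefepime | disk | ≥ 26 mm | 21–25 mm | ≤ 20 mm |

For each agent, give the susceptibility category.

Cefuroxime: 20 mm is ≥ 18 mm → S
Ertapenem 25 mm: ≥ 25 mm → Susceptible
Ciprofloxacin 0.12 μg/mL: ≤ 0.12 μg/mL → Susceptible
Cefepime: 23 mm is in 21–25 mm ⇒ Intermediate
Meropenem (128 μg/mL) ≥ 128 μg/mL → R

S, S, S, I, R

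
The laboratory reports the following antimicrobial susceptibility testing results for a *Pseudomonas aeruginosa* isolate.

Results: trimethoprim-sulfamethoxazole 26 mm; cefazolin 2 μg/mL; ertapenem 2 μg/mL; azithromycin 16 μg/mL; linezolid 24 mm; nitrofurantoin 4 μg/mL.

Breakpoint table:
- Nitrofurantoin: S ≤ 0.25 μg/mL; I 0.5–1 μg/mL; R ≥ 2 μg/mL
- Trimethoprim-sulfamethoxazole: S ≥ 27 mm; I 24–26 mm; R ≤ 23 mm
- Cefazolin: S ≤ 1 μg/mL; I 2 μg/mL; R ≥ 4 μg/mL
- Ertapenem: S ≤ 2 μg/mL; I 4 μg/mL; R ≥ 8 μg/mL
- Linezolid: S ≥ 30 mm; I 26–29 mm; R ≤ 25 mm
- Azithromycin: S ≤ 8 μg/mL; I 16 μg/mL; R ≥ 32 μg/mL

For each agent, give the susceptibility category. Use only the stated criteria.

Trimethoprim-sulfamethoxazole: 26 mm is in 24–26 mm → I
Cefazolin (2 μg/mL) = 2 μg/mL ⇒ I
Ertapenem: 2 μg/mL is ≤ 2 μg/mL → S
Azithromycin (16 μg/mL) = 16 μg/mL ⇒ intermediate
Linezolid (24 mm) ≤ 25 mm ⇒ R
Nitrofurantoin 4 μg/mL: ≥ 2 μg/mL — resistant

I, I, S, I, R, R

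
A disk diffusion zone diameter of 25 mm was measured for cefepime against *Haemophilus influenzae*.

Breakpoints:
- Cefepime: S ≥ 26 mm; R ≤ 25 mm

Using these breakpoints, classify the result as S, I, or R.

Cefepime: 25 mm is ≤ 25 mm → resistant

Resistant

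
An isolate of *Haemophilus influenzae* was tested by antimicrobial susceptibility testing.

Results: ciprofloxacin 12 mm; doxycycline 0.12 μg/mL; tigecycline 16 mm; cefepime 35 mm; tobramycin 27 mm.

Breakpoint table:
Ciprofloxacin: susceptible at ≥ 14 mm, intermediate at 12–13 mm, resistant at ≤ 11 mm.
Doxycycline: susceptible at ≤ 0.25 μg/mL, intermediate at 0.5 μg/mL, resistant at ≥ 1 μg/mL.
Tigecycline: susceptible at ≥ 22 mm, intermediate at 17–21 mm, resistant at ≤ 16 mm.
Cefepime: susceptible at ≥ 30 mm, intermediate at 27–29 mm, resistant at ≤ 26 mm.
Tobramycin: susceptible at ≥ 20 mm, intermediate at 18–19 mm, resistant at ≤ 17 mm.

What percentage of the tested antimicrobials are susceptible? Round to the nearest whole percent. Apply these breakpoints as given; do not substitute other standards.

Ciprofloxacin 12 mm: in 12–13 mm → I
Doxycycline 0.12 μg/mL: ≤ 0.25 μg/mL — S
Tigecycline 16 mm: ≤ 16 mm ⇒ Resistant
Cefepime: 35 mm is ≥ 30 mm → Susceptible
Tobramycin (27 mm) ≥ 20 mm → S
Susceptible: 3/5

60%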